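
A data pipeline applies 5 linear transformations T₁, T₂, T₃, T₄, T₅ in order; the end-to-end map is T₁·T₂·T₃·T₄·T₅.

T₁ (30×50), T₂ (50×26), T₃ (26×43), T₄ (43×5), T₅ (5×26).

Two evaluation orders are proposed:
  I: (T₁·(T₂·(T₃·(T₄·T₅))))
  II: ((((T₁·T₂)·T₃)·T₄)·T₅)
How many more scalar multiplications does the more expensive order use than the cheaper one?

Order I = (T₁·(T₂·(T₃·(T₄·T₅)))): (T₄·T₅): 43×5 by 5×26 → 43×26, cost 43·5·26 = 5590; (T₃·(T₄·T₅)): 26×43 by 43×26 → 26×26, cost 26·43·26 = 29068; cumulative 34658; (T₂·(T₃·(T₄·T₅))): 50×26 by 26×26 → 50×26, cost 50·26·26 = 33800; cumulative 68458; (T₁·(T₂·(T₃·(T₄·T₅)))): 30×50 by 50×26 → 30×26, cost 30·50·26 = 39000; cumulative 107458. Total 107458.
Order II = ((((T₁·T₂)·T₃)·T₄)·T₅): (T₁·T₂): 30×50 by 50×26 → 30×26, cost 30·50·26 = 39000; ((T₁·T₂)·T₃): 30×26 by 26×43 → 30×43, cost 30·26·43 = 33540; cumulative 72540; (((T₁·T₂)·T₃)·T₄): 30×43 by 43×5 → 30×5, cost 30·43·5 = 6450; cumulative 78990; ((((T₁·T₂)·T₃)·T₄)·T₅): 30×5 by 5×26 → 30×26, cost 30·5·26 = 3900; cumulative 82890. Total 82890.
Difference: |107458 − 82890| = 24568.

24568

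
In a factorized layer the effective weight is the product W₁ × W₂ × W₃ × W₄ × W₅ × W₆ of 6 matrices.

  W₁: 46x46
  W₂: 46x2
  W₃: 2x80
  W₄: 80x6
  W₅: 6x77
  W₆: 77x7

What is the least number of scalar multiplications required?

7838

Adjacent pairs: W₁W₂ = 46·46·2 = 4232; W₂W₃ = 46·2·80 = 7360; W₃W₄ = 2·80·6 = 960; W₄W₅ = 80·6·77 = 36960; W₅W₆ = 6·77·7 = 3234.
Length 3: W₁..W₃: k=1: 0+7360+46·46·80=176640; k=2: 4232+0+46·2·80=11592 → min 11592 | W₂..W₄: k=2: 0+960+46·2·6=1512; k=3: 7360+0+46·80·6=29440 → min 1512 | W₃..W₅: k=3: 0+36960+2·80·77=49280; k=4: 960+0+2·6·77=1884 → min 1884 | W₄..W₆: k=4: 0+3234+80·6·7=6594; k=5: 36960+0+80·77·7=80080 → min 6594.
Length 4: W₁..W₄: k=1: 0+1512+46·46·6=14208; k=2: 4232+960+46·2·6=5744; k=3: 11592+0+46·80·6=33672 → min 5744 | W₂..W₅: k=2: 0+1884+46·2·77=8968; k=3: 7360+36960+46·80·77=327680; k=4: 1512+0+46·6·77=22764 → min 8968 | W₃..W₆: k=3: 0+6594+2·80·7=7714; k=4: 960+3234+2·6·7=4278; k=5: 1884+0+2·77·7=2962 → min 2962.
Length 5: W₁..W₅: k=1: 0+8968+46·46·77=171900; k=2: 4232+1884+46·2·77=13200; k=3: 11592+36960+46·80·77=331912; k=4: 5744+0+46·6·77=26996 → min 13200 | W₂..W₆: k=2: 0+2962+46·2·7=3606; k=3: 7360+6594+46·80·7=39714; k=4: 1512+3234+46·6·7=6678; k=5: 8968+0+46·77·7=33762 → min 3606.
Length 6: W₁..W₆: k=1: 0+3606+46·46·7=18418; k=2: 4232+2962+46·2·7=7838; k=3: 11592+6594+46·80·7=43946; k=4: 5744+3234+46·6·7=10910; k=5: 13200+0+46·77·7=37994 → min 7838.
Optimal order: ((W₁ × W₂) × (((W₃ × W₄) × W₅) × W₆)) with cost 7838.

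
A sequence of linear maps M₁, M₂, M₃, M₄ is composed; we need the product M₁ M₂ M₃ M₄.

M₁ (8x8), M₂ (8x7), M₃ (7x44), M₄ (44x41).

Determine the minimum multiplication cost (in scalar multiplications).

15372

Adjacent pairs: M₁M₂ = 8·8·7 = 448; M₂M₃ = 8·7·44 = 2464; M₃M₄ = 7·44·41 = 12628.
Length 3: M₁..M₃: k=1: 0+2464+8·8·44=5280; k=2: 448+0+8·7·44=2912 → min 2912 | M₂..M₄: k=2: 0+12628+8·7·41=14924; k=3: 2464+0+8·44·41=16896 → min 14924.
Length 4: M₁..M₄: k=1: 0+14924+8·8·41=17548; k=2: 448+12628+8·7·41=15372; k=3: 2912+0+8·44·41=17344 → min 15372.
Optimal order: ((M₁ M₂) (M₃ M₄)) with cost 15372.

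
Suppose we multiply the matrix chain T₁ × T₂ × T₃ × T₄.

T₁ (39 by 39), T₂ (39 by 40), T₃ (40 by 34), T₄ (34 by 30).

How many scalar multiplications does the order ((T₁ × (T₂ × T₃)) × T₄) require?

(T₂ × T₃): 39×40 by 40×34 → 39×34, cost 39·40·34 = 53040
(T₁ × (T₂ × T₃)): 39×39 by 39×34 → 39×34, cost 39·39·34 = 51714; cumulative 104754
((T₁ × (T₂ × T₃)) × T₄): 39×34 by 34×30 → 39×30, cost 39·34·30 = 39780; cumulative 144534
Total: 144534 scalar multiplications.

144534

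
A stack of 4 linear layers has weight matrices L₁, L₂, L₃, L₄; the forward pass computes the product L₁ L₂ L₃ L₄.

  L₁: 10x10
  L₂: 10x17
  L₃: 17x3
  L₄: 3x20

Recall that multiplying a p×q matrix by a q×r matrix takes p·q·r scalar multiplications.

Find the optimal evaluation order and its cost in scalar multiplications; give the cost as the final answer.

Adjacent pairs: L₁L₂ = 10·10·17 = 1700; L₂L₃ = 10·17·3 = 510; L₃L₄ = 17·3·20 = 1020.
Length 3: L₁..L₃: k=1: 0+510+10·10·3=810; k=2: 1700+0+10·17·3=2210 → min 810 | L₂..L₄: k=2: 0+1020+10·17·20=4420; k=3: 510+0+10·3·20=1110 → min 1110.
Length 4: L₁..L₄: k=1: 0+1110+10·10·20=3110; k=2: 1700+1020+10·17·20=6120; k=3: 810+0+10·3·20=1410 → min 1410.
Optimal parenthesization: ((L₁ (L₂ L₃)) L₄) with cost 1410.

1410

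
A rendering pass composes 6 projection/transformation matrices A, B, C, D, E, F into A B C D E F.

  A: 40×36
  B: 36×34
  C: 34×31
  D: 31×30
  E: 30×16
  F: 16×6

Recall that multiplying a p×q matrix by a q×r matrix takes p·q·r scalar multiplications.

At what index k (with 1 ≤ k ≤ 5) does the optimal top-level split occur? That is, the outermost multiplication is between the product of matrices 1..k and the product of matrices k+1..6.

Adjacent pairs: AB = 40·36·34 = 48960; BC = 36·34·31 = 37944; CD = 34·31·30 = 31620; DE = 31·30·16 = 14880; EF = 30·16·6 = 2880.
Length 3: A..C: k=1: 0+37944+40·36·31=82584; k=2: 48960+0+40·34·31=91120 → min 82584 | B..D: k=2: 0+31620+36·34·30=68340; k=3: 37944+0+36·31·30=71424 → min 68340 | C..E: k=3: 0+14880+34·31·16=31744; k=4: 31620+0+34·30·16=47940 → min 31744 | D..F: k=4: 0+2880+31·30·6=8460; k=5: 14880+0+31·16·6=17856 → min 8460.
Length 4: A..D: k=1: 0+68340+40·36·30=111540; k=2: 48960+31620+40·34·30=121380; k=3: 82584+0+40·31·30=119784 → min 111540 | B..E: k=2: 0+31744+36·34·16=51328; k=3: 37944+14880+36·31·16=70680; k=4: 68340+0+36·30·16=85620 → min 51328 | C..F: k=3: 0+8460+34·31·6=14784; k=4: 31620+2880+34·30·6=40620; k=5: 31744+0+34·16·6=35008 → min 14784.
Length 5: A..E: k=1: 0+51328+40·36·16=74368; k=2: 48960+31744+40·34·16=102464; k=3: 82584+14880+40·31·16=117304; k=4: 111540+0+40·30·16=130740 → min 74368 | B..F: k=2: 0+14784+36·34·6=22128; k=3: 37944+8460+36·31·6=53100; k=4: 68340+2880+36·30·6=77700; k=5: 51328+0+36·16·6=54784 → min 22128.
Top-level splits: k=1: (A..A)·(B..F) → 0+22128+40·36·6 = 30768; k=2: (A..B)·(C..F) → 48960+14784+40·34·6 = 71904; k=3: (A..C)·(D..F) → 82584+8460+40·31·6 = 98484; k=4: (A..D)·(E..F) → 111540+2880+40·30·6 = 121620; k=5: (A..E)·(F..F) → 74368+0+40·16·6 = 78208.
Best split is after A, i.e. k = 1.

1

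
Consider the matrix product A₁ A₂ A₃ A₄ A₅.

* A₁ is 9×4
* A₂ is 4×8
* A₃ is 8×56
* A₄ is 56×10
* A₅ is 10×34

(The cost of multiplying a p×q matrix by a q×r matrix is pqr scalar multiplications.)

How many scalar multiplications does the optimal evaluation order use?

6616

Adjacent pairs: A₁A₂ = 9·4·8 = 288; A₂A₃ = 4·8·56 = 1792; A₃A₄ = 8·56·10 = 4480; A₄A₅ = 56·10·34 = 19040.
Length 3: A₁..A₃: k=1: 0+1792+9·4·56=3808; k=2: 288+0+9·8·56=4320 → min 3808 | A₂..A₄: k=2: 0+4480+4·8·10=4800; k=3: 1792+0+4·56·10=4032 → min 4032 | A₃..A₅: k=3: 0+19040+8·56·34=34272; k=4: 4480+0+8·10·34=7200 → min 7200.
Length 4: A₁..A₄: k=1: 0+4032+9·4·10=4392; k=2: 288+4480+9·8·10=5488; k=3: 3808+0+9·56·10=8848 → min 4392 | A₂..A₅: k=2: 0+7200+4·8·34=8288; k=3: 1792+19040+4·56·34=28448; k=4: 4032+0+4·10·34=5392 → min 5392.
Length 5: A₁..A₅: k=1: 0+5392+9·4·34=6616; k=2: 288+7200+9·8·34=9936; k=3: 3808+19040+9·56·34=39984; k=4: 4392+0+9·10·34=7452 → min 6616.
Optimal order: (A₁ (((A₂ A₃) A₄) A₅)) with cost 6616.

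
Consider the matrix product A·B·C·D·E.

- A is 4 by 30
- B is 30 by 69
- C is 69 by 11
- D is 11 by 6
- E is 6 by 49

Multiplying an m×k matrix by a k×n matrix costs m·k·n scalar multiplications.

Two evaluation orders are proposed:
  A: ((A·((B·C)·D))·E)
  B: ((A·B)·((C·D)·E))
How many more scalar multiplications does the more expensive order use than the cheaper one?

19998

Order A = ((A·((B·C)·D))·E): (B·C): 30×69 by 69×11 → 30×11, cost 30·69·11 = 22770; ((B·C)·D): 30×11 by 11×6 → 30×6, cost 30·11·6 = 1980; cumulative 24750; (A·((B·C)·D)): 4×30 by 30×6 → 4×6, cost 4·30·6 = 720; cumulative 25470; ((A·((B·C)·D))·E): 4×6 by 6×49 → 4×49, cost 4·6·49 = 1176; cumulative 26646. Total 26646.
Order B = ((A·B)·((C·D)·E)): (A·B): 4×30 by 30×69 → 4×69, cost 4·30·69 = 8280; (C·D): 69×11 by 11×6 → 69×6, cost 69·11·6 = 4554; ((C·D)·E): 69×6 by 6×49 → 69×49, cost 69·6·49 = 20286; cumulative 24840; ((A·B)·((C·D)·E)): 4×69 by 69×49 → 4×49, cost 4·69·49 = 13524; cumulative 46644. Total 46644.
Difference: |26646 − 46644| = 19998.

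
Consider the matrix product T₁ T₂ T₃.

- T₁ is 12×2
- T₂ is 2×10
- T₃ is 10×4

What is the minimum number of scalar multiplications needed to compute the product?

176

Order (T₁ (T₂ T₃)): (T₂ T₃): 2×10 by 10×4 → 2×4, cost 2·10·4 = 80; (T₁ (T₂ T₃)): 12×2 by 2×4 → 12×4, cost 12·2·4 = 96; cumulative 176. Total 176.
Order ((T₁ T₂) T₃): (T₁ T₂): 12×2 by 2×10 → 12×10, cost 12·2·10 = 240; ((T₁ T₂) T₃): 12×10 by 10×4 → 12×4, cost 12·10·4 = 480; cumulative 720. Total 720.
Minimum: 176.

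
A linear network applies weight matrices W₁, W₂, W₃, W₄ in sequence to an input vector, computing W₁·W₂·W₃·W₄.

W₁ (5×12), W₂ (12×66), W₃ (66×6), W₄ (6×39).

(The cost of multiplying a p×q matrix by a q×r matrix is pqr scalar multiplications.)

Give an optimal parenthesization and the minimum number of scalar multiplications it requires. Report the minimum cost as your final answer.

Adjacent pairs: W₁W₂ = 5·12·66 = 3960; W₂W₃ = 12·66·6 = 4752; W₃W₄ = 66·6·39 = 15444.
Length 3: W₁..W₃: k=1: 0+4752+5·12·6=5112; k=2: 3960+0+5·66·6=5940 → min 5112 | W₂..W₄: k=2: 0+15444+12·66·39=46332; k=3: 4752+0+12·6·39=7560 → min 7560.
Length 4: W₁..W₄: k=1: 0+7560+5·12·39=9900; k=2: 3960+15444+5·66·39=32274; k=3: 5112+0+5·6·39=6282 → min 6282.
Optimal parenthesization: ((W₁·(W₂·W₃))·W₄) with cost 6282.

6282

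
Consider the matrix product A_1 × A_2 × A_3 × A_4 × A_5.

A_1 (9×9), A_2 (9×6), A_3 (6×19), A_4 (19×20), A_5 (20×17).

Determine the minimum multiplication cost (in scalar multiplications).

Adjacent pairs: A_1A_2 = 9·9·6 = 486; A_2A_3 = 9·6·19 = 1026; A_3A_4 = 6·19·20 = 2280; A_4A_5 = 19·20·17 = 6460.
Length 3: A_1..A_3: k=1: 0+1026+9·9·19=2565; k=2: 486+0+9·6·19=1512 → min 1512 | A_2..A_4: k=2: 0+2280+9·6·20=3360; k=3: 1026+0+9·19·20=4446 → min 3360 | A_3..A_5: k=3: 0+6460+6·19·17=8398; k=4: 2280+0+6·20·17=4320 → min 4320.
Length 4: A_1..A_4: k=1: 0+3360+9·9·20=4980; k=2: 486+2280+9·6·20=3846; k=3: 1512+0+9·19·20=4932 → min 3846 | A_2..A_5: k=2: 0+4320+9·6·17=5238; k=3: 1026+6460+9·19·17=10393; k=4: 3360+0+9·20·17=6420 → min 5238.
Length 5: A_1..A_5: k=1: 0+5238+9·9·17=6615; k=2: 486+4320+9·6·17=5724; k=3: 1512+6460+9·19·17=10879; k=4: 3846+0+9·20·17=6906 → min 5724.
Optimal order: ((A_1 × A_2) × ((A_3 × A_4) × A_5)) with cost 5724.

5724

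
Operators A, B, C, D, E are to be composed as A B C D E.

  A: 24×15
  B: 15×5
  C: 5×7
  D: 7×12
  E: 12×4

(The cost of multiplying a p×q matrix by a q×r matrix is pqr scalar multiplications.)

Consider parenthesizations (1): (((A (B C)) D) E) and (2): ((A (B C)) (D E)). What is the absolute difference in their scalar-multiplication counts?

Order (1) = (((A (B C)) D) E): (B C): 15×5 by 5×7 → 15×7, cost 15·5·7 = 525; (A (B C)): 24×15 by 15×7 → 24×7, cost 24·15·7 = 2520; cumulative 3045; ((A (B C)) D): 24×7 by 7×12 → 24×12, cost 24·7·12 = 2016; cumulative 5061; (((A (B C)) D) E): 24×12 by 12×4 → 24×4, cost 24·12·4 = 1152; cumulative 6213. Total 6213.
Order (2) = ((A (B C)) (D E)): (B C): 15×5 by 5×7 → 15×7, cost 15·5·7 = 525; (A (B C)): 24×15 by 15×7 → 24×7, cost 24·15·7 = 2520; cumulative 3045; (D E): 7×12 by 12×4 → 7×4, cost 7·12·4 = 336; ((A (B C)) (D E)): 24×7 by 7×4 → 24×4, cost 24·7·4 = 672; cumulative 4053. Total 4053.
Difference: |6213 − 4053| = 2160.

2160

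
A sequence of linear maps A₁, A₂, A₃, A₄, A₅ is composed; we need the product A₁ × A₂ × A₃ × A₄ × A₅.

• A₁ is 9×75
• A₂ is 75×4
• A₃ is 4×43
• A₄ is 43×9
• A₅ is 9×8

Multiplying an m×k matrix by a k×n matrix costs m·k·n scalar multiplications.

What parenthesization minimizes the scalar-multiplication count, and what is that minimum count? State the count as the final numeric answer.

Adjacent pairs: A₁A₂ = 9·75·4 = 2700; A₂A₃ = 75·4·43 = 12900; A₃A₄ = 4·43·9 = 1548; A₄A₅ = 43·9·8 = 3096.
Length 3: A₁..A₃: k=1: 0+12900+9·75·43=41925; k=2: 2700+0+9·4·43=4248 → min 4248 | A₂..A₄: k=2: 0+1548+75·4·9=4248; k=3: 12900+0+75·43·9=41925 → min 4248 | A₃..A₅: k=3: 0+3096+4·43·8=4472; k=4: 1548+0+4·9·8=1836 → min 1836.
Length 4: A₁..A₄: k=1: 0+4248+9·75·9=10323; k=2: 2700+1548+9·4·9=4572; k=3: 4248+0+9·43·9=7731 → min 4572 | A₂..A₅: k=2: 0+1836+75·4·8=4236; k=3: 12900+3096+75·43·8=41796; k=4: 4248+0+75·9·8=9648 → min 4236.
Length 5: A₁..A₅: k=1: 0+4236+9·75·8=9636; k=2: 2700+1836+9·4·8=4824; k=3: 4248+3096+9·43·8=10440; k=4: 4572+0+9·9·8=5220 → min 4824.
Optimal parenthesization: ((A₁ × A₂) × ((A₃ × A₄) × A₅)) with cost 4824.

4824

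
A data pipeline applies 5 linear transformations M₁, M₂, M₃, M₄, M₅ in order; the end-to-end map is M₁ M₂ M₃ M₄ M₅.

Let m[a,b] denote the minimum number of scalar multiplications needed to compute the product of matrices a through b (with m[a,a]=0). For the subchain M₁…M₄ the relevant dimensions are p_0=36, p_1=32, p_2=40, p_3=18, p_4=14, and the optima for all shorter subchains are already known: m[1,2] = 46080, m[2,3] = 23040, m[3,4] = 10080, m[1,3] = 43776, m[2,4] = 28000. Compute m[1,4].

m[1,4] = min over k∈[1,3] of m[1,k]+m[k+1,4]+p_{0}·p_k·p_{4}.
k=1: 0 + 28000 + 36·32·14 = 44128; k=2: 46080 + 10080 + 36·40·14 = 76320; k=3: 43776 + 0 + 36·18·14 = 52848.
Minimum: 44128 at k=1.

44128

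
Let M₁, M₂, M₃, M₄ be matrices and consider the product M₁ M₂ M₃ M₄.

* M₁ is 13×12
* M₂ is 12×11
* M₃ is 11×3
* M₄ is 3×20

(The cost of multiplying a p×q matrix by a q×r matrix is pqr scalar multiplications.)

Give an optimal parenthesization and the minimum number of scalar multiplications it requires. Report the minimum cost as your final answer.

Adjacent pairs: M₁M₂ = 13·12·11 = 1716; M₂M₃ = 12·11·3 = 396; M₃M₄ = 11·3·20 = 660.
Length 3: M₁..M₃: k=1: 0+396+13·12·3=864; k=2: 1716+0+13·11·3=2145 → min 864 | M₂..M₄: k=2: 0+660+12·11·20=3300; k=3: 396+0+12·3·20=1116 → min 1116.
Length 4: M₁..M₄: k=1: 0+1116+13·12·20=4236; k=2: 1716+660+13·11·20=5236; k=3: 864+0+13·3·20=1644 → min 1644.
Optimal parenthesization: ((M₁ (M₂ M₃)) M₄) with cost 1644.

1644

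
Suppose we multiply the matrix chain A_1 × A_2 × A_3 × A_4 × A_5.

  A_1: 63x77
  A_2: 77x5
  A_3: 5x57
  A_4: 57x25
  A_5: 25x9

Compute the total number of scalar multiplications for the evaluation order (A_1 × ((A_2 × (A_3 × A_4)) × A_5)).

(A_3 × A_4): 5×57 by 57×25 → 5×25, cost 5·57·25 = 7125
(A_2 × (A_3 × A_4)): 77×5 by 5×25 → 77×25, cost 77·5·25 = 9625; cumulative 16750
((A_2 × (A_3 × A_4)) × A_5): 77×25 by 25×9 → 77×9, cost 77·25·9 = 17325; cumulative 34075
(A_1 × ((A_2 × (A_3 × A_4)) × A_5)): 63×77 by 77×9 → 63×9, cost 63·77·9 = 43659; cumulative 77734
Total: 77734 scalar multiplications.

77734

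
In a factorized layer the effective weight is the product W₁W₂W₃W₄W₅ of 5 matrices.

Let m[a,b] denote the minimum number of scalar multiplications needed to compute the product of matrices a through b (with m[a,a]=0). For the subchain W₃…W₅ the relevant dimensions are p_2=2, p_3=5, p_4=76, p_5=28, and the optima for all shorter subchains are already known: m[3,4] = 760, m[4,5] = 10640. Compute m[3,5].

m[3,5] = min over k∈[3,4] of m[3,k]+m[k+1,5]+p_{2}·p_k·p_{5}.
k=3: 0 + 10640 + 2·5·28 = 10920; k=4: 760 + 0 + 2·76·28 = 5016.
Minimum: 5016 at k=4.

5016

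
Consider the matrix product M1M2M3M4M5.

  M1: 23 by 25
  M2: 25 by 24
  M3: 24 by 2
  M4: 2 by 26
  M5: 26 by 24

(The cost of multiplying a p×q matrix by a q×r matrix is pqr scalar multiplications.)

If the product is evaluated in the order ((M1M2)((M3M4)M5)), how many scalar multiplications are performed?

43272

(M1M2): 23×25 by 25×24 → 23×24, cost 23·25·24 = 13800
(M3M4): 24×2 by 2×26 → 24×26, cost 24·2·26 = 1248
((M3M4)M5): 24×26 by 26×24 → 24×24, cost 24·26·24 = 14976; cumulative 16224
((M1M2)((M3M4)M5)): 23×24 by 24×24 → 23×24, cost 23·24·24 = 13248; cumulative 43272
Total: 43272 scalar multiplications.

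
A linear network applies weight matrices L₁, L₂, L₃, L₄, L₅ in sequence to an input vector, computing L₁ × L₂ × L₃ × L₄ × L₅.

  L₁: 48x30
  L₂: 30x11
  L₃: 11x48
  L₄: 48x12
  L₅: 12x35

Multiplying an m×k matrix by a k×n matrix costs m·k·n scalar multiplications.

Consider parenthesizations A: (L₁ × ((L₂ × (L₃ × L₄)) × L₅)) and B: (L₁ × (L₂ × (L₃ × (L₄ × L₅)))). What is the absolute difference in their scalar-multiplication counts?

27294

Order A = (L₁ × ((L₂ × (L₃ × L₄)) × L₅)): (L₃ × L₄): 11×48 by 48×12 → 11×12, cost 11·48·12 = 6336; (L₂ × (L₃ × L₄)): 30×11 by 11×12 → 30×12, cost 30·11·12 = 3960; cumulative 10296; ((L₂ × (L₃ × L₄)) × L₅): 30×12 by 12×35 → 30×35, cost 30·12·35 = 12600; cumulative 22896; (L₁ × ((L₂ × (L₃ × L₄)) × L₅)): 48×30 by 30×35 → 48×35, cost 48·30·35 = 50400; cumulative 73296. Total 73296.
Order B = (L₁ × (L₂ × (L₃ × (L₄ × L₅)))): (L₄ × L₅): 48×12 by 12×35 → 48×35, cost 48·12·35 = 20160; (L₃ × (L₄ × L₅)): 11×48 by 48×35 → 11×35, cost 11·48·35 = 18480; cumulative 38640; (L₂ × (L₃ × (L₄ × L₅))): 30×11 by 11×35 → 30×35, cost 30·11·35 = 11550; cumulative 50190; (L₁ × (L₂ × (L₃ × (L₄ × L₅)))): 48×30 by 30×35 → 48×35, cost 48·30·35 = 50400; cumulative 100590. Total 100590.
Difference: |73296 − 100590| = 27294.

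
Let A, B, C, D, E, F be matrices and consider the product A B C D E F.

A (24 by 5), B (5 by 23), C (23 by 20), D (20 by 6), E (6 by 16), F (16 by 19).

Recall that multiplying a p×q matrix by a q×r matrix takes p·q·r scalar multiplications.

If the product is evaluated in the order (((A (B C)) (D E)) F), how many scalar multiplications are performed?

(B C): 5×23 by 23×20 → 5×20, cost 5·23·20 = 2300
(A (B C)): 24×5 by 5×20 → 24×20, cost 24·5·20 = 2400; cumulative 4700
(D E): 20×6 by 6×16 → 20×16, cost 20·6·16 = 1920
((A (B C)) (D E)): 24×20 by 20×16 → 24×16, cost 24·20·16 = 7680; cumulative 14300
(((A (B C)) (D E)) F): 24×16 by 16×19 → 24×19, cost 24·16·19 = 7296; cumulative 21596
Total: 21596 scalar multiplications.

21596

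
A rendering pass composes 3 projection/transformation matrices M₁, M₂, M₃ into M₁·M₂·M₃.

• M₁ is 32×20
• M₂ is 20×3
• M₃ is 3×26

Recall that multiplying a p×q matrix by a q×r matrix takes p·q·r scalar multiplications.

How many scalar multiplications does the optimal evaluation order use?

Order (M₁·(M₂·M₃)): (M₂·M₃): 20×3 by 3×26 → 20×26, cost 20·3·26 = 1560; (M₁·(M₂·M₃)): 32×20 by 20×26 → 32×26, cost 32·20·26 = 16640; cumulative 18200. Total 18200.
Order ((M₁·M₂)·M₃): (M₁·M₂): 32×20 by 20×3 → 32×3, cost 32·20·3 = 1920; ((M₁·M₂)·M₃): 32×3 by 3×26 → 32×26, cost 32·3·26 = 2496; cumulative 4416. Total 4416.
Minimum: 4416.

4416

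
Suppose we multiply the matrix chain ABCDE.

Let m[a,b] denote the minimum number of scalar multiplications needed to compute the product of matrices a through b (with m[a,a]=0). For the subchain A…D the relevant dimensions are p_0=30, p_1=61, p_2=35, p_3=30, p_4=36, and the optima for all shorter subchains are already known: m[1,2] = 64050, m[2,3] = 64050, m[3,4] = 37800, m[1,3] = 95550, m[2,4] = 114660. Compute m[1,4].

127950

m[1,4] = min over k∈[1,3] of m[1,k]+m[k+1,4]+p_{0}·p_k·p_{4}.
k=1: 0 + 114660 + 30·61·36 = 180540; k=2: 64050 + 37800 + 30·35·36 = 139650; k=3: 95550 + 0 + 30·30·36 = 127950.
Minimum: 127950 at k=3.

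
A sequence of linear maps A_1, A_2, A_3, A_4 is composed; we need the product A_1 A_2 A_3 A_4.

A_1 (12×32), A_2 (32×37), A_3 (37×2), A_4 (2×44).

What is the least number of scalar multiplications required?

4192

Adjacent pairs: A_1A_2 = 12·32·37 = 14208; A_2A_3 = 32·37·2 = 2368; A_3A_4 = 37·2·44 = 3256.
Length 3: A_1..A_3: k=1: 0+2368+12·32·2=3136; k=2: 14208+0+12·37·2=15096 → min 3136 | A_2..A_4: k=2: 0+3256+32·37·44=55352; k=3: 2368+0+32·2·44=5184 → min 5184.
Length 4: A_1..A_4: k=1: 0+5184+12·32·44=22080; k=2: 14208+3256+12·37·44=37000; k=3: 3136+0+12·2·44=4192 → min 4192.
Optimal order: ((A_1 (A_2 A_3)) A_4) with cost 4192.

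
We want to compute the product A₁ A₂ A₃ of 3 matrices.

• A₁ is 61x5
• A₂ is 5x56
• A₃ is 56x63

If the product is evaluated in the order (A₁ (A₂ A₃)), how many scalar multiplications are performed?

36855

(A₂ A₃): 5×56 by 56×63 → 5×63, cost 5·56·63 = 17640
(A₁ (A₂ A₃)): 61×5 by 5×63 → 61×63, cost 61·5·63 = 19215; cumulative 36855
Total: 36855 scalar multiplications.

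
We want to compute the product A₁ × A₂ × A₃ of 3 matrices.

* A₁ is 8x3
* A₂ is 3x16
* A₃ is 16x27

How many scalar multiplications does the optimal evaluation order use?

Order (A₁ × (A₂ × A₃)): (A₂ × A₃): 3×16 by 16×27 → 3×27, cost 3·16·27 = 1296; (A₁ × (A₂ × A₃)): 8×3 by 3×27 → 8×27, cost 8·3·27 = 648; cumulative 1944. Total 1944.
Order ((A₁ × A₂) × A₃): (A₁ × A₂): 8×3 by 3×16 → 8×16, cost 8·3·16 = 384; ((A₁ × A₂) × A₃): 8×16 by 16×27 → 8×27, cost 8·16·27 = 3456; cumulative 3840. Total 3840.
Minimum: 1944.

1944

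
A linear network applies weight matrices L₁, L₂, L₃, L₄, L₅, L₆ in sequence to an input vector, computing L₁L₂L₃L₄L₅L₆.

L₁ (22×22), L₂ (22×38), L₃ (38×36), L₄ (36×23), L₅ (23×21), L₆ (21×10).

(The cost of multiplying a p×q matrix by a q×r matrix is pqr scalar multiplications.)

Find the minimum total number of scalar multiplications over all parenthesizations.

Adjacent pairs: L₁L₂ = 22·22·38 = 18392; L₂L₃ = 22·38·36 = 30096; L₃L₄ = 38·36·23 = 31464; L₄L₅ = 36·23·21 = 17388; L₅L₆ = 23·21·10 = 4830.
Length 3: L₁..L₃: k=1: 0+30096+22·22·36=47520; k=2: 18392+0+22·38·36=48488 → min 47520 | L₂..L₄: k=2: 0+31464+22·38·23=50692; k=3: 30096+0+22·36·23=48312 → min 48312 | L₃..L₅: k=3: 0+17388+38·36·21=46116; k=4: 31464+0+38·23·21=49818 → min 46116 | L₄..L₆: k=4: 0+4830+36·23·10=13110; k=5: 17388+0+36·21·10=24948 → min 13110.
Length 4: L₁..L₄: k=1: 0+48312+22·22·23=59444; k=2: 18392+31464+22·38·23=69084; k=3: 47520+0+22·36·23=65736 → min 59444 | L₂..L₅: k=2: 0+46116+22·38·21=63672; k=3: 30096+17388+22·36·21=64116; k=4: 48312+0+22·23·21=58938 → min 58938 | L₃..L₆: k=3: 0+13110+38·36·10=26790; k=4: 31464+4830+38·23·10=45034; k=5: 46116+0+38·21·10=54096 → min 26790.
Length 5: L₁..L₅: k=1: 0+58938+22·22·21=69102; k=2: 18392+46116+22·38·21=82064; k=3: 47520+17388+22·36·21=81540; k=4: 59444+0+22·23·21=70070 → min 69102 | L₂..L₆: k=2: 0+26790+22·38·10=35150; k=3: 30096+13110+22·36·10=51126; k=4: 48312+4830+22·23·10=58202; k=5: 58938+0+22·21·10=63558 → min 35150.
Length 6: L₁..L₆: k=1: 0+35150+22·22·10=39990; k=2: 18392+26790+22·38·10=53542; k=3: 47520+13110+22·36·10=68550; k=4: 59444+4830+22·23·10=69334; k=5: 69102+0+22·21·10=73722 → min 39990.
Optimal order: (L₁(L₂(L₃(L₄(L₅L₆))))) with cost 39990.

39990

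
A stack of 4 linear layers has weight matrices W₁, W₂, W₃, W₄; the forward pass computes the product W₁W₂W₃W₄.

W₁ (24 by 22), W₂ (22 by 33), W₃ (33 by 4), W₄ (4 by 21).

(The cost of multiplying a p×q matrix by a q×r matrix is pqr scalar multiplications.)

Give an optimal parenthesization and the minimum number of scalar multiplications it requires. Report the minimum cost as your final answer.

Adjacent pairs: W₁W₂ = 24·22·33 = 17424; W₂W₃ = 22·33·4 = 2904; W₃W₄ = 33·4·21 = 2772.
Length 3: W₁..W₃: k=1: 0+2904+24·22·4=5016; k=2: 17424+0+24·33·4=20592 → min 5016 | W₂..W₄: k=2: 0+2772+22·33·21=18018; k=3: 2904+0+22·4·21=4752 → min 4752.
Length 4: W₁..W₄: k=1: 0+4752+24·22·21=15840; k=2: 17424+2772+24·33·21=36828; k=3: 5016+0+24·4·21=7032 → min 7032.
Optimal parenthesization: ((W₁(W₂W₃))W₄) with cost 7032.

7032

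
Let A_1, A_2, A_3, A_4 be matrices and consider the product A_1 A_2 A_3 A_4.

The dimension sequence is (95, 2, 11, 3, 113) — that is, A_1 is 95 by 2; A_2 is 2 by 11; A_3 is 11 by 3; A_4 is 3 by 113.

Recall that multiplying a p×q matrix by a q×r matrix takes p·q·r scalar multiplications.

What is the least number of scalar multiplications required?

Adjacent pairs: A_1A_2 = 95·2·11 = 2090; A_2A_3 = 2·11·3 = 66; A_3A_4 = 11·3·113 = 3729.
Length 3: A_1..A_3: k=1: 0+66+95·2·3=636; k=2: 2090+0+95·11·3=5225 → min 636 | A_2..A_4: k=2: 0+3729+2·11·113=6215; k=3: 66+0+2·3·113=744 → min 744.
Length 4: A_1..A_4: k=1: 0+744+95·2·113=22214; k=2: 2090+3729+95·11·113=123904; k=3: 636+0+95·3·113=32841 → min 22214.
Optimal order: (A_1 ((A_2 A_3) A_4)) with cost 22214.

22214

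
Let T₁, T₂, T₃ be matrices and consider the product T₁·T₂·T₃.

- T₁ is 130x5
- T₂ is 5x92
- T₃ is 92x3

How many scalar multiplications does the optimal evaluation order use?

Order (T₁·(T₂·T₃)): (T₂·T₃): 5×92 by 92×3 → 5×3, cost 5·92·3 = 1380; (T₁·(T₂·T₃)): 130×5 by 5×3 → 130×3, cost 130·5·3 = 1950; cumulative 3330. Total 3330.
Order ((T₁·T₂)·T₃): (T₁·T₂): 130×5 by 5×92 → 130×92, cost 130·5·92 = 59800; ((T₁·T₂)·T₃): 130×92 by 92×3 → 130×3, cost 130·92·3 = 35880; cumulative 95680. Total 95680.
Minimum: 3330.

3330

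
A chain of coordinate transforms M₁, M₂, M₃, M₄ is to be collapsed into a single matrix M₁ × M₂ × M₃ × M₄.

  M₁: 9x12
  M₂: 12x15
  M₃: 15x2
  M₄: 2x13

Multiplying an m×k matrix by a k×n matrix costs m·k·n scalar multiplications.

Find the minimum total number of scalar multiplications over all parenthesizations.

810

Adjacent pairs: M₁M₂ = 9·12·15 = 1620; M₂M₃ = 12·15·2 = 360; M₃M₄ = 15·2·13 = 390.
Length 3: M₁..M₃: k=1: 0+360+9·12·2=576; k=2: 1620+0+9·15·2=1890 → min 576 | M₂..M₄: k=2: 0+390+12·15·13=2730; k=3: 360+0+12·2·13=672 → min 672.
Length 4: M₁..M₄: k=1: 0+672+9·12·13=2076; k=2: 1620+390+9·15·13=3765; k=3: 576+0+9·2·13=810 → min 810.
Optimal order: ((M₁ × (M₂ × M₃)) × M₄) with cost 810.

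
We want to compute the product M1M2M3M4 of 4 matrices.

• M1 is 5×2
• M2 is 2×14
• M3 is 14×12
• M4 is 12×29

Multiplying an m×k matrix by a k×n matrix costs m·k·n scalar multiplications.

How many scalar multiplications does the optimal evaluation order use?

Adjacent pairs: M1M2 = 5·2·14 = 140; M2M3 = 2·14·12 = 336; M3M4 = 14·12·29 = 4872.
Length 3: M1..M3: k=1: 0+336+5·2·12=456; k=2: 140+0+5·14·12=980 → min 456 | M2..M4: k=2: 0+4872+2·14·29=5684; k=3: 336+0+2·12·29=1032 → min 1032.
Length 4: M1..M4: k=1: 0+1032+5·2·29=1322; k=2: 140+4872+5·14·29=7042; k=3: 456+0+5·12·29=2196 → min 1322.
Optimal order: (M1((M2M3)M4)) with cost 1322.

1322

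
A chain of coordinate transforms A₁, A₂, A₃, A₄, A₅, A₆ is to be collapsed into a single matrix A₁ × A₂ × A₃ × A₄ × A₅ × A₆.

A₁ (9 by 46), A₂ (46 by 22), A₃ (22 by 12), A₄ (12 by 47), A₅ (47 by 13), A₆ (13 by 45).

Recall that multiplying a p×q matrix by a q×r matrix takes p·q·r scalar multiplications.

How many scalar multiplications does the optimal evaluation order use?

25485

Adjacent pairs: A₁A₂ = 9·46·22 = 9108; A₂A₃ = 46·22·12 = 12144; A₃A₄ = 22·12·47 = 12408; A₄A₅ = 12·47·13 = 7332; A₅A₆ = 47·13·45 = 27495.
Length 3: A₁..A₃: k=1: 0+12144+9·46·12=17112; k=2: 9108+0+9·22·12=11484 → min 11484 | A₂..A₄: k=2: 0+12408+46·22·47=59972; k=3: 12144+0+46·12·47=38088 → min 38088 | A₃..A₅: k=3: 0+7332+22·12·13=10764; k=4: 12408+0+22·47·13=25850 → min 10764 | A₄..A₆: k=4: 0+27495+12·47·45=52875; k=5: 7332+0+12·13·45=14352 → min 14352.
Length 4: A₁..A₄: k=1: 0+38088+9·46·47=57546; k=2: 9108+12408+9·22·47=30822; k=3: 11484+0+9·12·47=16560 → min 16560 | A₂..A₅: k=2: 0+10764+46·22·13=23920; k=3: 12144+7332+46·12·13=26652; k=4: 38088+0+46·47·13=66194 → min 23920 | A₃..A₆: k=3: 0+14352+22·12·45=26232; k=4: 12408+27495+22·47·45=86433; k=5: 10764+0+22·13·45=23634 → min 23634.
Length 5: A₁..A₅: k=1: 0+23920+9·46·13=29302; k=2: 9108+10764+9·22·13=22446; k=3: 11484+7332+9·12·13=20220; k=4: 16560+0+9·47·13=22059 → min 20220 | A₂..A₆: k=2: 0+23634+46·22·45=69174; k=3: 12144+14352+46·12·45=51336; k=4: 38088+27495+46·47·45=162873; k=5: 23920+0+46·13·45=50830 → min 50830.
Length 6: A₁..A₆: k=1: 0+50830+9·46·45=69460; k=2: 9108+23634+9·22·45=41652; k=3: 11484+14352+9·12·45=30696; k=4: 16560+27495+9·47·45=63090; k=5: 20220+0+9·13·45=25485 → min 25485.
Optimal order: ((((A₁ × A₂) × A₃) × (A₄ × A₅)) × A₆) with cost 25485.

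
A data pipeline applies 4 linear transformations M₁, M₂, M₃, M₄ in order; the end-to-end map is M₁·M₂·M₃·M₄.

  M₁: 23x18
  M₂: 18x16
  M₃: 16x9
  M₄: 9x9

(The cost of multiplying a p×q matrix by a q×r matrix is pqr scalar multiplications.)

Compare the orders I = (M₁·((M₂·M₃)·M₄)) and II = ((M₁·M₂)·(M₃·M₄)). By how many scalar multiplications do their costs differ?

3456

Order I = (M₁·((M₂·M₃)·M₄)): (M₂·M₃): 18×16 by 16×9 → 18×9, cost 18·16·9 = 2592; ((M₂·M₃)·M₄): 18×9 by 9×9 → 18×9, cost 18·9·9 = 1458; cumulative 4050; (M₁·((M₂·M₃)·M₄)): 23×18 by 18×9 → 23×9, cost 23·18·9 = 3726; cumulative 7776. Total 7776.
Order II = ((M₁·M₂)·(M₃·M₄)): (M₁·M₂): 23×18 by 18×16 → 23×16, cost 23·18·16 = 6624; (M₃·M₄): 16×9 by 9×9 → 16×9, cost 16·9·9 = 1296; ((M₁·M₂)·(M₃·M₄)): 23×16 by 16×9 → 23×9, cost 23·16·9 = 3312; cumulative 11232. Total 11232.
Difference: |7776 − 11232| = 3456.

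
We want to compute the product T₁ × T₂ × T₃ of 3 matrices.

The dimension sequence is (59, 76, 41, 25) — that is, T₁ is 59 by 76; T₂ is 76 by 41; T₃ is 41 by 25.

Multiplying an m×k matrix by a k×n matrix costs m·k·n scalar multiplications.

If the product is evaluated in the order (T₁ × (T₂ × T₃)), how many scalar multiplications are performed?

190000

(T₂ × T₃): 76×41 by 41×25 → 76×25, cost 76·41·25 = 77900
(T₁ × (T₂ × T₃)): 59×76 by 76×25 → 59×25, cost 59·76·25 = 112100; cumulative 190000
Total: 190000 scalar multiplications.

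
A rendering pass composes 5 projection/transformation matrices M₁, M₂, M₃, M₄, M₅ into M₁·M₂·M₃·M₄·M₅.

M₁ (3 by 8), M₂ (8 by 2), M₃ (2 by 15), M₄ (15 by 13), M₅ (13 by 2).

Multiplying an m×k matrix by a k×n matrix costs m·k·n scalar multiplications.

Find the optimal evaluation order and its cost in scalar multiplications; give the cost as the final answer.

502

Adjacent pairs: M₁M₂ = 3·8·2 = 48; M₂M₃ = 8·2·15 = 240; M₃M₄ = 2·15·13 = 390; M₄M₅ = 15·13·2 = 390.
Length 3: M₁..M₃: k=1: 0+240+3·8·15=600; k=2: 48+0+3·2·15=138 → min 138 | M₂..M₄: k=2: 0+390+8·2·13=598; k=3: 240+0+8·15·13=1800 → min 598 | M₃..M₅: k=3: 0+390+2·15·2=450; k=4: 390+0+2·13·2=442 → min 442.
Length 4: M₁..M₄: k=1: 0+598+3·8·13=910; k=2: 48+390+3·2·13=516; k=3: 138+0+3·15·13=723 → min 516 | M₂..M₅: k=2: 0+442+8·2·2=474; k=3: 240+390+8·15·2=870; k=4: 598+0+8·13·2=806 → min 474.
Length 5: M₁..M₅: k=1: 0+474+3·8·2=522; k=2: 48+442+3·2·2=502; k=3: 138+390+3·15·2=618; k=4: 516+0+3·13·2=594 → min 502.
Optimal parenthesization: ((M₁·M₂)·((M₃·M₄)·M₅)) with cost 502.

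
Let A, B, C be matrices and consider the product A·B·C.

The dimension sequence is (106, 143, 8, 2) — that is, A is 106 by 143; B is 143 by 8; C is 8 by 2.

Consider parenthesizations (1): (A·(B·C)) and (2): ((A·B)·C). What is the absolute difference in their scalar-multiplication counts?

Order (1) = (A·(B·C)): (B·C): 143×8 by 8×2 → 143×2, cost 143·8·2 = 2288; (A·(B·C)): 106×143 by 143×2 → 106×2, cost 106·143·2 = 30316; cumulative 32604. Total 32604.
Order (2) = ((A·B)·C): (A·B): 106×143 by 143×8 → 106×8, cost 106·143·8 = 121264; ((A·B)·C): 106×8 by 8×2 → 106×2, cost 106·8·2 = 1696; cumulative 122960. Total 122960.
Difference: |32604 − 122960| = 90356.

90356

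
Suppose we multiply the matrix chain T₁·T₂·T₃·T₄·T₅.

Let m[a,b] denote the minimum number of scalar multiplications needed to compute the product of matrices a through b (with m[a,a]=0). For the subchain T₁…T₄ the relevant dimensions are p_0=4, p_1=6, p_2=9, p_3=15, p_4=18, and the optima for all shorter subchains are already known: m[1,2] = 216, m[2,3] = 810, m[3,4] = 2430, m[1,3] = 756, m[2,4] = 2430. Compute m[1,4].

1836

m[1,4] = min over k∈[1,3] of m[1,k]+m[k+1,4]+p_{0}·p_k·p_{4}.
k=1: 0 + 2430 + 4·6·18 = 2862; k=2: 216 + 2430 + 4·9·18 = 3294; k=3: 756 + 0 + 4·15·18 = 1836.
Minimum: 1836 at k=3.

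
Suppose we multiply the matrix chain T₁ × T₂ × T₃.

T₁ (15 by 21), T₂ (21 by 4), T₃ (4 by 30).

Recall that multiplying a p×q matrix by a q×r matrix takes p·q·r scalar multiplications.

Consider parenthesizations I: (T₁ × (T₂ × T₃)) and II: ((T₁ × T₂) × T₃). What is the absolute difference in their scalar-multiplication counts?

Order I = (T₁ × (T₂ × T₃)): (T₂ × T₃): 21×4 by 4×30 → 21×30, cost 21·4·30 = 2520; (T₁ × (T₂ × T₃)): 15×21 by 21×30 → 15×30, cost 15·21·30 = 9450; cumulative 11970. Total 11970.
Order II = ((T₁ × T₂) × T₃): (T₁ × T₂): 15×21 by 21×4 → 15×4, cost 15·21·4 = 1260; ((T₁ × T₂) × T₃): 15×4 by 4×30 → 15×30, cost 15·4·30 = 1800; cumulative 3060. Total 3060.
Difference: |11970 − 3060| = 8910.

8910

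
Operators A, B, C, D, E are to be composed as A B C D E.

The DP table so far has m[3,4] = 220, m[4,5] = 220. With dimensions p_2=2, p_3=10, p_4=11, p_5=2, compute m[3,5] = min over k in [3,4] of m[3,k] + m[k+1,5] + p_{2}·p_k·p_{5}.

m[3,5] = min over k∈[3,4] of m[3,k]+m[k+1,5]+p_{2}·p_k·p_{5}.
k=3: 0 + 220 + 2·10·2 = 260; k=4: 220 + 0 + 2·11·2 = 264.
Minimum: 260 at k=3.

260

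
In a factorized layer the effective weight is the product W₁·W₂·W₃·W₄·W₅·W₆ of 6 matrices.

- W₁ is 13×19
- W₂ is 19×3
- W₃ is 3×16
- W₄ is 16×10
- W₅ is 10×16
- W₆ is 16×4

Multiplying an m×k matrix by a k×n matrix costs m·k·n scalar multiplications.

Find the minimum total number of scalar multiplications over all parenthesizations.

2049

Adjacent pairs: W₁W₂ = 13·19·3 = 741; W₂W₃ = 19·3·16 = 912; W₃W₄ = 3·16·10 = 480; W₄W₅ = 16·10·16 = 2560; W₅W₆ = 10·16·4 = 640.
Length 3: W₁..W₃: k=1: 0+912+13·19·16=4864; k=2: 741+0+13·3·16=1365 → min 1365 | W₂..W₄: k=2: 0+480+19·3·10=1050; k=3: 912+0+19·16·10=3952 → min 1050 | W₃..W₅: k=3: 0+2560+3·16·16=3328; k=4: 480+0+3·10·16=960 → min 960 | W₄..W₆: k=4: 0+640+16·10·4=1280; k=5: 2560+0+16·16·4=3584 → min 1280.
Length 4: W₁..W₄: k=1: 0+1050+13·19·10=3520; k=2: 741+480+13·3·10=1611; k=3: 1365+0+13·16·10=3445 → min 1611 | W₂..W₅: k=2: 0+960+19·3·16=1872; k=3: 912+2560+19·16·16=8336; k=4: 1050+0+19·10·16=4090 → min 1872 | W₃..W₆: k=3: 0+1280+3·16·4=1472; k=4: 480+640+3·10·4=1240; k=5: 960+0+3·16·4=1152 → min 1152.
Length 5: W₁..W₅: k=1: 0+1872+13·19·16=5824; k=2: 741+960+13·3·16=2325; k=3: 1365+2560+13·16·16=7253; k=4: 1611+0+13·10·16=3691 → min 2325 | W₂..W₆: k=2: 0+1152+19·3·4=1380; k=3: 912+1280+19·16·4=3408; k=4: 1050+640+19·10·4=2450; k=5: 1872+0+19·16·4=3088 → min 1380.
Length 6: W₁..W₆: k=1: 0+1380+13·19·4=2368; k=2: 741+1152+13·3·4=2049; k=3: 1365+1280+13·16·4=3477; k=4: 1611+640+13·10·4=2771; k=5: 2325+0+13·16·4=3157 → min 2049.
Optimal order: ((W₁·W₂)·(((W₃·W₄)·W₅)·W₆)) with cost 2049.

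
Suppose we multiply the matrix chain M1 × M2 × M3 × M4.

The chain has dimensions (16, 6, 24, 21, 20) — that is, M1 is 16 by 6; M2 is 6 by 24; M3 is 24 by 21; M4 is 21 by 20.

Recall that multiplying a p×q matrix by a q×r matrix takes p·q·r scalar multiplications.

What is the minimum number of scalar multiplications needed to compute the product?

7464

Adjacent pairs: M1M2 = 16·6·24 = 2304; M2M3 = 6·24·21 = 3024; M3M4 = 24·21·20 = 10080.
Length 3: M1..M3: k=1: 0+3024+16·6·21=5040; k=2: 2304+0+16·24·21=10368 → min 5040 | M2..M4: k=2: 0+10080+6·24·20=12960; k=3: 3024+0+6·21·20=5544 → min 5544.
Length 4: M1..M4: k=1: 0+5544+16·6·20=7464; k=2: 2304+10080+16·24·20=20064; k=3: 5040+0+16·21·20=11760 → min 7464.
Optimal order: (M1 × ((M2 × M3) × M4)) with cost 7464.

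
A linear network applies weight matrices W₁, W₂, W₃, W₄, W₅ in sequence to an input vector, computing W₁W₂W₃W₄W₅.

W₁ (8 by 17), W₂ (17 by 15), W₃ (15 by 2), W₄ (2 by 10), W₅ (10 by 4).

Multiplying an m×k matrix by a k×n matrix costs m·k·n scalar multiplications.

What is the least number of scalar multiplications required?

926

Adjacent pairs: W₁W₂ = 8·17·15 = 2040; W₂W₃ = 17·15·2 = 510; W₃W₄ = 15·2·10 = 300; W₄W₅ = 2·10·4 = 80.
Length 3: W₁..W₃: k=1: 0+510+8·17·2=782; k=2: 2040+0+8·15·2=2280 → min 782 | W₂..W₄: k=2: 0+300+17·15·10=2850; k=3: 510+0+17·2·10=850 → min 850 | W₃..W₅: k=3: 0+80+15·2·4=200; k=4: 300+0+15·10·4=900 → min 200.
Length 4: W₁..W₄: k=1: 0+850+8·17·10=2210; k=2: 2040+300+8·15·10=3540; k=3: 782+0+8·2·10=942 → min 942 | W₂..W₅: k=2: 0+200+17·15·4=1220; k=3: 510+80+17·2·4=726; k=4: 850+0+17·10·4=1530 → min 726.
Length 5: W₁..W₅: k=1: 0+726+8·17·4=1270; k=2: 2040+200+8·15·4=2720; k=3: 782+80+8·2·4=926; k=4: 942+0+8·10·4=1262 → min 926.
Optimal order: ((W₁(W₂W₃))(W₄W₅)) with cost 926.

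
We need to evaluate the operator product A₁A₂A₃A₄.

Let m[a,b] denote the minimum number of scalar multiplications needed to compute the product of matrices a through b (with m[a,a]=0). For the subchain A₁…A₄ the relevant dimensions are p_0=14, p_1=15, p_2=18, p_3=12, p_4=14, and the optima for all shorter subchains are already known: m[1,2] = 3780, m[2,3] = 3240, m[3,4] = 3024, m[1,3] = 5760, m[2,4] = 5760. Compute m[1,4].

m[1,4] = min over k∈[1,3] of m[1,k]+m[k+1,4]+p_{0}·p_k·p_{4}.
k=1: 0 + 5760 + 14·15·14 = 8700; k=2: 3780 + 3024 + 14·18·14 = 10332; k=3: 5760 + 0 + 14·12·14 = 8112.
Minimum: 8112 at k=3.

8112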